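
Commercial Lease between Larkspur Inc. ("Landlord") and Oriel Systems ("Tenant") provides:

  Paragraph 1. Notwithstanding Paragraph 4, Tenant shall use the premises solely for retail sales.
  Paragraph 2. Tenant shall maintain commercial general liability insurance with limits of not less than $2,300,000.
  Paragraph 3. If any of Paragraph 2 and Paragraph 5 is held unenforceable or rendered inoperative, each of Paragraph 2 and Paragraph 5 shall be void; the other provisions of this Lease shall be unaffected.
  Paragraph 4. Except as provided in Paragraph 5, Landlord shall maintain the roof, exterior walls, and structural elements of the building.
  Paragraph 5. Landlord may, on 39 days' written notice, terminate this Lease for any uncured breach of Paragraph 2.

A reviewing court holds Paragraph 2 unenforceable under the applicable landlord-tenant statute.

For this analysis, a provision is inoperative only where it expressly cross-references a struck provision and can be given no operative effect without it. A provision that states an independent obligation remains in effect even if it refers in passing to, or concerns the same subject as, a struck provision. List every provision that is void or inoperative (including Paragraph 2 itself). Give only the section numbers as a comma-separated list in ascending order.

Paragraph 2 is struck. Paragraph 5 has no operative effect of its own apart from Paragraph 2 and is therefore inoperative. Paragraph 4 mentions Paragraph 5 but its own obligation stands independently of Paragraph 5, so Paragraph 4 is not affected. Paragraph 3 declares Paragraph 2 and Paragraph 5 mutually dependent; since one of them has fallen, all of them are of no effect. The remainder continues in force under Paragraph 3. The provisions still in force are Paragraph 1, Paragraph 3, and Paragraph 4.

2, 5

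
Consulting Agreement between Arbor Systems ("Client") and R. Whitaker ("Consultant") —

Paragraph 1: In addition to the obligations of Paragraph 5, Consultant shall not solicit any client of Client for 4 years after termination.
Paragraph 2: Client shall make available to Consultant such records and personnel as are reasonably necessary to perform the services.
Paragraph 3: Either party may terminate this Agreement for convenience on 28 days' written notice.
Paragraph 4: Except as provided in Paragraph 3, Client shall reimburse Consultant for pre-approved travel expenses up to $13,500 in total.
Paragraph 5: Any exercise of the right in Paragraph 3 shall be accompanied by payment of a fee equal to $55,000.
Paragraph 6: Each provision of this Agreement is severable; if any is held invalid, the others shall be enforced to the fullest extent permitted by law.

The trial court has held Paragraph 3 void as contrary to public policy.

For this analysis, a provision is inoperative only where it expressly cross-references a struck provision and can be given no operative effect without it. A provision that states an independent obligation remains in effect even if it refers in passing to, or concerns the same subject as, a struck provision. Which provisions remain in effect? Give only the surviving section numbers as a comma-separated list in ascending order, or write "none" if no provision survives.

1, 2, 4, 6

Paragraph 3 is struck. Paragraph 5 has no operative effect of its own apart from Paragraph 3 and is therefore inoperative. Paragraph 4 mentions Paragraph 3 but its own obligation stands independently of Paragraph 3, so Paragraph 4 is not affected. Although Paragraph 1 refers to Paragraph 5, its operative terms do not depend on Paragraph 5, so it remains in effect. Paragraph 6 is a severability clause and preserves every provision that can still be given independent effect. Paragraph 1, Paragraph 2, Paragraph 4, and Paragraph 6 remain in effect.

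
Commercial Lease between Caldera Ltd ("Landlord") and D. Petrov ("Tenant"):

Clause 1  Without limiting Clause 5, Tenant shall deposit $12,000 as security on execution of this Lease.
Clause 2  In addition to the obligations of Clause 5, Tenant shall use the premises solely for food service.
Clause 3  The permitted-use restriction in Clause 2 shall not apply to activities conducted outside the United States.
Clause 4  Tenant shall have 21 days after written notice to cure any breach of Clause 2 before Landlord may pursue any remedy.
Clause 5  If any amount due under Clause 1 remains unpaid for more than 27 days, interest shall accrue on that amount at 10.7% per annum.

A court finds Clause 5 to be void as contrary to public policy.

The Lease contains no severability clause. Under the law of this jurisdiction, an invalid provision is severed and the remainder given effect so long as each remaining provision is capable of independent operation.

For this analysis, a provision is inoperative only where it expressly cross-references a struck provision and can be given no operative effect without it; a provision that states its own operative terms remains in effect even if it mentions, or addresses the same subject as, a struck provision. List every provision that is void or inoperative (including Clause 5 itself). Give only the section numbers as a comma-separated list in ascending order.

5

Clause 5 is struck. Clause 2 mentions Clause 5 but its own obligation stands independently of Clause 5, so Clause 2 is not affected. Clause 1 mentions Clause 5 but its own obligation stands independently of Clause 5, so Clause 1 is not affected. No other provision's operative terms depend on Clause 5. With no severability clause, the stated default rule severs what cannot stand and enforces each remaining provision that can operate on its own. Clause 1, Clause 2, Clause 3, and Clause 4 remain in effect.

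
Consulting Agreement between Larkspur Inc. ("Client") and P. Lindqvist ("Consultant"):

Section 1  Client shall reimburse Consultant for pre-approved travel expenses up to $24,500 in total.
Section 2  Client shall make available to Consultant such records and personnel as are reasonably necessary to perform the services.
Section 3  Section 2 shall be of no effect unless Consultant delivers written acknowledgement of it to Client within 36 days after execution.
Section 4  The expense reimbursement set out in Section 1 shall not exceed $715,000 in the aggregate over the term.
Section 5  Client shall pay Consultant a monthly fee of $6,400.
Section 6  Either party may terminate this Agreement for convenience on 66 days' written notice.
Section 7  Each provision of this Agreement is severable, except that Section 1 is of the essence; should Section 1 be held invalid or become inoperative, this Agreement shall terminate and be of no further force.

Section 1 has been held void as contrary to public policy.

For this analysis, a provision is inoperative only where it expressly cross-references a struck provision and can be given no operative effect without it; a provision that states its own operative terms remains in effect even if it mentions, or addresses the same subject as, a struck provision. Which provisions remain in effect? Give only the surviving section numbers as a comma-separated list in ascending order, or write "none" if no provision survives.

none

Section 1 is struck. Section 4 operates only by reference to Section 1, so it falls with Section 1. Section 7 makes Section 1 an essential term, and Section 1 is the provision held invalid; under Section 7, the entire Agreement is therefore void. No provision of the Agreement survives.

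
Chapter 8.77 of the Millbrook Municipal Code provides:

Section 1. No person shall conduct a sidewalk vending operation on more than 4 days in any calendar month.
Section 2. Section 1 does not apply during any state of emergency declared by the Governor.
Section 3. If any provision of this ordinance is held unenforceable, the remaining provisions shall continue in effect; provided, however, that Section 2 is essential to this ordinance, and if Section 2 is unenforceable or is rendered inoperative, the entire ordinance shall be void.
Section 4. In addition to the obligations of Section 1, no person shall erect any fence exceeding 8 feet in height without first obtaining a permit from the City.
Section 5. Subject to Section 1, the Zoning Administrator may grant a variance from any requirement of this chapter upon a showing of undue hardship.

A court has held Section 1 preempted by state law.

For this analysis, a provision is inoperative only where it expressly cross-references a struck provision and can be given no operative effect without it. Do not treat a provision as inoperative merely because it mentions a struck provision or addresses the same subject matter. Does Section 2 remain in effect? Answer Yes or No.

Section 1 is struck. The only function of Section 2 is the emergency suspension of Section 1, so it cannot stand once Section 1 is removed. Section 3 makes Section 2 an essential term, and Section 2 has been rendered inoperative by the cascade; under Section 3, the entire ordinance is therefore void. No provision of the ordinance survives. Section 2 is among the inoperative provisions, so the answer is no.

No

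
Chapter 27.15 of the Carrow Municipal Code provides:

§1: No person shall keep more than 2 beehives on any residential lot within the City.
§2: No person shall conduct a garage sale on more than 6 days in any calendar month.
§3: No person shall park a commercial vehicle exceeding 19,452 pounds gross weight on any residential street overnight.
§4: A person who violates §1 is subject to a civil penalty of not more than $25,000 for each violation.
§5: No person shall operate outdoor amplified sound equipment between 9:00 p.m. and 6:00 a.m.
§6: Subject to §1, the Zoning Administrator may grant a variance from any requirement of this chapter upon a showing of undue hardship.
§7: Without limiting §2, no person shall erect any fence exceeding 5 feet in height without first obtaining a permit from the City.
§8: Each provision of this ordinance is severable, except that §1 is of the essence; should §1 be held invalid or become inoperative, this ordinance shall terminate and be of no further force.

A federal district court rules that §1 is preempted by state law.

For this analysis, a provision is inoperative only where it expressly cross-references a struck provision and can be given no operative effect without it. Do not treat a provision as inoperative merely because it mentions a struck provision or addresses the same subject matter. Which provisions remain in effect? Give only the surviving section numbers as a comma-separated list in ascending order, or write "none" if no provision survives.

§1 is struck. The only function of §4 is the civil penalty for violating §1, so it cannot stand once §1 is removed. §8 makes §1 an essential term, and §1 is the provision held invalid; under §8, the entire ordinance is therefore void. No provision of the ordinance survives.

none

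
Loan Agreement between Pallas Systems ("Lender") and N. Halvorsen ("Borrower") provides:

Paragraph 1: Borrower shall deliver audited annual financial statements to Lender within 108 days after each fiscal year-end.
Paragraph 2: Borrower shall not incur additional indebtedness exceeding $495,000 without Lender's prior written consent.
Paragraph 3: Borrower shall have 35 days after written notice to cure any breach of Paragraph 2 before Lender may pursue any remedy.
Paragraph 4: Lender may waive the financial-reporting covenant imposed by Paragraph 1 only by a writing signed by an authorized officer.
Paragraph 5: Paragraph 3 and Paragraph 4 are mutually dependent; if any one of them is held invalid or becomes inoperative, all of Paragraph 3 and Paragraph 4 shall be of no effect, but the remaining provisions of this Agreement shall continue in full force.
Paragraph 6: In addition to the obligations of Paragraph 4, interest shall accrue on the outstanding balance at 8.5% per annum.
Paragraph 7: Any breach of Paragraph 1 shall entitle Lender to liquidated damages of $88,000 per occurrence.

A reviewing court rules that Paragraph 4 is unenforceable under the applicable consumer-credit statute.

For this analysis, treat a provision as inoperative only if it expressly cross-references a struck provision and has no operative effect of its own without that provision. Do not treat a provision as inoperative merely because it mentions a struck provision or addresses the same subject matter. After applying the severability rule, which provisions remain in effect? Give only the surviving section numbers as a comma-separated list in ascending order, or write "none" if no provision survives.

1, 2, 5, 6, 7

Paragraph 4 is struck. Although Paragraph 6 refers to Paragraph 4, its operative terms do not depend on Paragraph 4, so it remains in effect. No other provision's operative terms depend on Paragraph 4. Paragraph 5 declares Paragraph 3 and Paragraph 4 mutually dependent; since one of them has fallen, all of them are of no effect. That brings down Paragraph 3 as well. The remainder continues in force under Paragraph 5. That leaves Paragraph 1, Paragraph 2, Paragraph 5, Paragraph 6, and Paragraph 7 in effect.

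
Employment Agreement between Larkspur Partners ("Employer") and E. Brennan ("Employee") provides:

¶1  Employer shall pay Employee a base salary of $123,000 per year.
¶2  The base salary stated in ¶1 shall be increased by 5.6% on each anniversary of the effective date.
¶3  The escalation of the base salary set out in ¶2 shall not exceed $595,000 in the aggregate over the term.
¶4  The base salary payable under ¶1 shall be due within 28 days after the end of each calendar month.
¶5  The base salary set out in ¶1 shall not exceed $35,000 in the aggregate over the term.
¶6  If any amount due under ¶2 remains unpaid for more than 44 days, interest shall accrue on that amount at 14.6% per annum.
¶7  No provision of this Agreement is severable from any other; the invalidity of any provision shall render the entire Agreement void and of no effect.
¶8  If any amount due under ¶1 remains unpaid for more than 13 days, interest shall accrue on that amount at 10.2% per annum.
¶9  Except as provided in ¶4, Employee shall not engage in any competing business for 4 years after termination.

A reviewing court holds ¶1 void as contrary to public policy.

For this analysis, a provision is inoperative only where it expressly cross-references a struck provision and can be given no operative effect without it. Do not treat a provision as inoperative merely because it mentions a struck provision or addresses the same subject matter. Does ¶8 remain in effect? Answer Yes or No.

No

¶1 is struck. ¶2 has no operative effect of its own apart from ¶1 and is therefore inoperative. ¶4 does nothing except set the payment deadline for the base salary by reference to ¶1; with ¶1 gone it has no independent effect and is inoperative. ¶5 operates only by reference to ¶1, so it falls with ¶1. ¶8 does nothing except set the default interest on the base salary by reference to ¶1; with ¶1 gone it has no independent effect and is inoperative. ¶3 does nothing except set the aggregate cap on the escalation of the base salary by reference to ¶2; with ¶2 gone it has no independent effect and is inoperative. The whole of ¶6 is the default interest on the escalation of the base salary, defined by reference to ¶2, so ¶6 cannot stand once ¶2 is removed. ¶7 provides that the Agreement is not severable, so the invalidity of any one provision voids the entire Agreement. No provision of the Agreement survives. ¶8 is among the inoperative provisions, so the answer is no.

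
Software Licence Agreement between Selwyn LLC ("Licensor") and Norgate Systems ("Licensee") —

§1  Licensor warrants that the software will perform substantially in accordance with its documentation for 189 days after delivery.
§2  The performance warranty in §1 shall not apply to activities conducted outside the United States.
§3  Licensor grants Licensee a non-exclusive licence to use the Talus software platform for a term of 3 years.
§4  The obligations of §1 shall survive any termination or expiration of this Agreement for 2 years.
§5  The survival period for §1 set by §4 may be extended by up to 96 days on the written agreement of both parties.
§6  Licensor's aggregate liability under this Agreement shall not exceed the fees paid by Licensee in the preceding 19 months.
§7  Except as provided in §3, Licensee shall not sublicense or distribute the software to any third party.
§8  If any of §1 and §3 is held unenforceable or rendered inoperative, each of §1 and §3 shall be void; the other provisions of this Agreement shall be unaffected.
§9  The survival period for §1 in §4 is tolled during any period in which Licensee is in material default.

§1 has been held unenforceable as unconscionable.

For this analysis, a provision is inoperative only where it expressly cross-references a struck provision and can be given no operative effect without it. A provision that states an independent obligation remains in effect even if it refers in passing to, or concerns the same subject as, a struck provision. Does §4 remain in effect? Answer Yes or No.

No

§1 is struck. The whole of §2 is the carve-out from the performance warranty, defined by reference to §1, so §2 cannot stand once §1 is removed. §4 has no operative effect of its own apart from §1 and is therefore inoperative. §5 operates only by reference to §4, so it falls with §4. §9 operates only by reference to §4, so it falls with §4. Although §7 refers to §3, its operative terms do not depend on §3, so it remains in effect. §8 declares §1 and §3 mutually dependent; since one of them has fallen, all of them are of no effect. That brings down §3 as well. The remainder continues in force under §8. The provisions still in force are §6, §7, and §8. §4 is among the inoperative provisions, so the answer is no.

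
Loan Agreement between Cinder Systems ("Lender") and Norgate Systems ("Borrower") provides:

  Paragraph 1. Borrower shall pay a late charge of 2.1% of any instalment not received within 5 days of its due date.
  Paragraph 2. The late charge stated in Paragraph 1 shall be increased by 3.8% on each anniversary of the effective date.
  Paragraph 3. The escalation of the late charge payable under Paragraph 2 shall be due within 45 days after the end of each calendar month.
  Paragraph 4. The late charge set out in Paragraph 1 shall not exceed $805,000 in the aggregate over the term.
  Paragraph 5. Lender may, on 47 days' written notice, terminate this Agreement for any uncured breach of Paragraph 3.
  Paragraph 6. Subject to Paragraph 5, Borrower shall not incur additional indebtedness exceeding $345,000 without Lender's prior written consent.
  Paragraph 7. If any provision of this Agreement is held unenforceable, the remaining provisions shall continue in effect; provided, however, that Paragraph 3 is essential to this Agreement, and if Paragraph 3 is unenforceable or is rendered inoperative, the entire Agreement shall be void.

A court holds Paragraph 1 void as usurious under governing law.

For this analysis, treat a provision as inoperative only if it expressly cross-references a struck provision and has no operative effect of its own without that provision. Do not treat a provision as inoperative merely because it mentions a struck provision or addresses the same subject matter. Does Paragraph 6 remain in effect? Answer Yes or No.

Paragraph 1 is struck. Paragraph 2 operates only by reference to Paragraph 1, so it falls with Paragraph 1. Paragraph 4 has no operative effect of its own apart from Paragraph 1 and is therefore inoperative. Paragraph 3 has no operative effect of its own apart from Paragraph 2 and is therefore inoperative. Paragraph 5 has no operative effect of its own apart from Paragraph 3 and is therefore inoperative. Paragraph 7 makes Paragraph 3 an essential term, and Paragraph 3 has been rendered inoperative by the cascade; under Paragraph 7, the entire Agreement is therefore void. No provision of the Agreement survives. Paragraph 6 is among the inoperative provisions, so the answer is no.

No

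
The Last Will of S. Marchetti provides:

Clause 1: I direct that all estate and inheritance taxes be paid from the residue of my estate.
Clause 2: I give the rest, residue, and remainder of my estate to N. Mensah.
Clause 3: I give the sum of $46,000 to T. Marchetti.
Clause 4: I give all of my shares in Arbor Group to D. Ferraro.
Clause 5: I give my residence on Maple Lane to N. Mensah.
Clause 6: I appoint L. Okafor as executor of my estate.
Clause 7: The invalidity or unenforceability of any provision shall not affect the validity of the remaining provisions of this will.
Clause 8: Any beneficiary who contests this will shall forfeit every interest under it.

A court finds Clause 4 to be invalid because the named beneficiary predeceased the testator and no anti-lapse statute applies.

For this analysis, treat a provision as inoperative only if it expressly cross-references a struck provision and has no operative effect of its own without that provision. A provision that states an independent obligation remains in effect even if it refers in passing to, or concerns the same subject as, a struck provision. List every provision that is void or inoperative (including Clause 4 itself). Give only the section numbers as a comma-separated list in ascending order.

4

Clause 4 is struck. Nothing else in the will is defined by reference to Clause 4. Clause 7 is a severability clause and preserves every provision that can still be given independent effect. Clause 1, Clause 2, Clause 3, Clause 5, Clause 6, Clause 7, and Clause 8 remain in effect.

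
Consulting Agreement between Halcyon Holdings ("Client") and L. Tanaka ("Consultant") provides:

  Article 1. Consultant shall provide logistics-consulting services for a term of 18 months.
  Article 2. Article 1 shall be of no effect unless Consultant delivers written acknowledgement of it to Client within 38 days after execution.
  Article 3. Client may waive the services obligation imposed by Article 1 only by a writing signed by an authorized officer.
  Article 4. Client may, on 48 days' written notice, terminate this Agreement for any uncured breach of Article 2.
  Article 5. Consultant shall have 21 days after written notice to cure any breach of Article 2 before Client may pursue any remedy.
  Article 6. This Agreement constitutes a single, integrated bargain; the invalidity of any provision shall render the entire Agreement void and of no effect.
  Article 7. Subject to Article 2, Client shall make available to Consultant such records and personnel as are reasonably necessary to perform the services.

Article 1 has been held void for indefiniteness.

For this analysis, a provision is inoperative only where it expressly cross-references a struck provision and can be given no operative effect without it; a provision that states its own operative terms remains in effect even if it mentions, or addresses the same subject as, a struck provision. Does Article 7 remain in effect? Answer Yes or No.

No

Article 1 is struck. Article 2 has no operative effect of its own apart from Article 1 and is therefore inoperative. Article 3 merely fixes the waiver condition for Article 1; with Article 1 gone it has nothing to operate on and falls away. Article 4 operates only by reference to Article 2, so it falls with Article 2. Article 5 merely fixes the cure period for breach of Article 2; with Article 2 gone it has nothing to operate on and falls away. Article 6 provides that the Agreement is not severable, so the invalidity of any one provision voids the entire Agreement. No provision of the Agreement survives. Article 7 is among the inoperative provisions, so the answer is no.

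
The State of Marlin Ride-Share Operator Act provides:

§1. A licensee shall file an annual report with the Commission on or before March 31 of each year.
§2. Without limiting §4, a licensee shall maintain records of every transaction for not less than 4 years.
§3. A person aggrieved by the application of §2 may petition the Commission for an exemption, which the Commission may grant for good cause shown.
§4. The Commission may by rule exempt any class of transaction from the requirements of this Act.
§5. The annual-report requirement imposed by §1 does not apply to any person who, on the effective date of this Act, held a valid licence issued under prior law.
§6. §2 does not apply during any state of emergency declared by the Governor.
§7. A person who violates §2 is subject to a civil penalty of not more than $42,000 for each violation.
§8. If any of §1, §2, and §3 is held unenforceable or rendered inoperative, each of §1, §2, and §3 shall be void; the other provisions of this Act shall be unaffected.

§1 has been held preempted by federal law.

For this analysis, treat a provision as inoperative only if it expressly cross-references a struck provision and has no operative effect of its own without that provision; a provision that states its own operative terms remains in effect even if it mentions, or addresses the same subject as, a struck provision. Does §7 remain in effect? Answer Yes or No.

§1 is struck. The only function of §5 is the grandfather exemption from §1, so it cannot stand once §1 is removed. §8 declares §1, §2, and §3 mutually dependent; since one of them has fallen, all of them are of no effect. That brings down §2 and §3 as well. §6 and §7 in turn depend solely on a provision now struck and likewise fall. The remainder continues in force under §8. §4 and §8 remain in effect. §7 is among the inoperative provisions, so the answer is no.

No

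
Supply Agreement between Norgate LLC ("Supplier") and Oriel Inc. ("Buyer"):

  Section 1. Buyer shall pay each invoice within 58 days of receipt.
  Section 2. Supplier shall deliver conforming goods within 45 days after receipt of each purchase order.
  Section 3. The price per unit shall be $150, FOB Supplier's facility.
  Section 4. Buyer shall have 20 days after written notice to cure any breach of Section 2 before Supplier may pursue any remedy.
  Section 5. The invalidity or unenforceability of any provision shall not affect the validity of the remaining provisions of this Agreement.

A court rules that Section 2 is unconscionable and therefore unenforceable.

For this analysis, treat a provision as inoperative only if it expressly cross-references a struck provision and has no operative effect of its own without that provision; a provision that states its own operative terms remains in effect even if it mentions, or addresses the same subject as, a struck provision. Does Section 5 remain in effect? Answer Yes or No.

Yes

Section 2 is struck. Section 4 merely fixes the cure period for breach of Section 2; with Section 2 gone it has nothing to operate on and falls away. Section 5 is a severability clause and preserves every provision that can still be given independent effect. That leaves Section 1, Section 3, and Section 5 in effect. Section 5 is among the surviving provisions, so the answer is yes.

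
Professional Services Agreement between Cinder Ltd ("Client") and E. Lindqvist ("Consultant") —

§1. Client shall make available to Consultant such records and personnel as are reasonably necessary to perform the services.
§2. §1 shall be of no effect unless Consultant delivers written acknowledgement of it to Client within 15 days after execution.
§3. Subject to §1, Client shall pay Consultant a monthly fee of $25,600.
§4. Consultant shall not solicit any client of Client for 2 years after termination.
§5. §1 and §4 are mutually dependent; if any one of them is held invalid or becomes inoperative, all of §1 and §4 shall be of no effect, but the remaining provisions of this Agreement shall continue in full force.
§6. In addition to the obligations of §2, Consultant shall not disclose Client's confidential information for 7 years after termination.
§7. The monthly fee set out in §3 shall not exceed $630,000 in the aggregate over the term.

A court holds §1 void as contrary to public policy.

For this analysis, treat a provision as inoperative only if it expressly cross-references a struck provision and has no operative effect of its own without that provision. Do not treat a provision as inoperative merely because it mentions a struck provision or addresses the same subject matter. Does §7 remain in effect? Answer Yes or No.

§1 is struck. The only function of §2 is the acknowledgement condition for §1, so it cannot stand once §1 is removed. Although §6 refers to §2, its operative terms do not depend on §2, so it remains in effect. §3 mentions §1 but its own obligation stands independently of §1, so §3 is not affected. §5 declares §1 and §4 mutually dependent; since one of them has fallen, all of them are of no effect. That brings down §4 as well. The remainder continues in force under §5. §3, §5, §6, and §7 remain in effect. §7 is among the surviving provisions, so the answer is yes.

Yes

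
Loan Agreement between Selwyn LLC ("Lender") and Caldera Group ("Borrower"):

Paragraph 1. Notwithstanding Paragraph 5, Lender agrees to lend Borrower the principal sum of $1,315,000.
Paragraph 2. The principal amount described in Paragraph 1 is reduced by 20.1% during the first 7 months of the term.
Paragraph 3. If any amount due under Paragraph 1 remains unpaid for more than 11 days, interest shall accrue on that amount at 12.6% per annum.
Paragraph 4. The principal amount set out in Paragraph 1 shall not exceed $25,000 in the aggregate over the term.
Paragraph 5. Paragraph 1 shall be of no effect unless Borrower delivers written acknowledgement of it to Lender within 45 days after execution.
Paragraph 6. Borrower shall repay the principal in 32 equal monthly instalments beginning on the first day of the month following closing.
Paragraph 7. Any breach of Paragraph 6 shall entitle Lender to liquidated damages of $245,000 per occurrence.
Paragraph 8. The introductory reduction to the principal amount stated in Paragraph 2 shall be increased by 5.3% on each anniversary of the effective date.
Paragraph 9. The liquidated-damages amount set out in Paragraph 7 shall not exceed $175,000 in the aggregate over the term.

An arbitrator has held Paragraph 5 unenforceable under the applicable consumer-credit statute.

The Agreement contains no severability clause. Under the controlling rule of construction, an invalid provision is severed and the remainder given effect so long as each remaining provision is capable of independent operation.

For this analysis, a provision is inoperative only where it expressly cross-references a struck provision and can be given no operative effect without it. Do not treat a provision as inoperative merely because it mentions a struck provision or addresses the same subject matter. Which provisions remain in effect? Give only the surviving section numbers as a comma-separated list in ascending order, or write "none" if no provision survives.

1, 2, 3, 4, 6, 7, 8, 9

Paragraph 5 is struck. Although Paragraph 1 refers to Paragraph 5, its operative terms do not depend on Paragraph 5, so it remains in effect. Nothing else in the Agreement is defined by reference to Paragraph 5. With no severability clause, the stated default rule severs what cannot stand and enforces each remaining provision that can operate on its own. The provisions still in force are Paragraph 1, Paragraph 2, Paragraph 3, Paragraph 4, Paragraph 6, Paragraph 7, Paragraph 8, and Paragraph 9.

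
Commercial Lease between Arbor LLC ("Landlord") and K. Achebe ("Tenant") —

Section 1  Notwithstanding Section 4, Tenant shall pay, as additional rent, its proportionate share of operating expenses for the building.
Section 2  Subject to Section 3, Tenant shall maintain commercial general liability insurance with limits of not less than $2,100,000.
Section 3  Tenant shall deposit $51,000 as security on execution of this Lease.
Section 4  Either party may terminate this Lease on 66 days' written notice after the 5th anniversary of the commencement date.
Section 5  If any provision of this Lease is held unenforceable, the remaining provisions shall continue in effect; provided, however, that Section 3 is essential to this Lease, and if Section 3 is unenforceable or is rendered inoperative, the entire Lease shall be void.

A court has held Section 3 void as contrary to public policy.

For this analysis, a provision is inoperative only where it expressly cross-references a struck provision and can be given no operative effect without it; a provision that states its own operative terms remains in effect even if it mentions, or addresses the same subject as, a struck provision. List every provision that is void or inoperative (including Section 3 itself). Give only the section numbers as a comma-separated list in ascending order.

1, 2, 3, 4, 5

Section 3 is struck. No other provision's operative terms depend on Section 3. Section 5 makes Section 3 an essential term, and Section 3 is the provision held invalid; under Section 5, the entire Lease is therefore void. No provision of the Lease survives.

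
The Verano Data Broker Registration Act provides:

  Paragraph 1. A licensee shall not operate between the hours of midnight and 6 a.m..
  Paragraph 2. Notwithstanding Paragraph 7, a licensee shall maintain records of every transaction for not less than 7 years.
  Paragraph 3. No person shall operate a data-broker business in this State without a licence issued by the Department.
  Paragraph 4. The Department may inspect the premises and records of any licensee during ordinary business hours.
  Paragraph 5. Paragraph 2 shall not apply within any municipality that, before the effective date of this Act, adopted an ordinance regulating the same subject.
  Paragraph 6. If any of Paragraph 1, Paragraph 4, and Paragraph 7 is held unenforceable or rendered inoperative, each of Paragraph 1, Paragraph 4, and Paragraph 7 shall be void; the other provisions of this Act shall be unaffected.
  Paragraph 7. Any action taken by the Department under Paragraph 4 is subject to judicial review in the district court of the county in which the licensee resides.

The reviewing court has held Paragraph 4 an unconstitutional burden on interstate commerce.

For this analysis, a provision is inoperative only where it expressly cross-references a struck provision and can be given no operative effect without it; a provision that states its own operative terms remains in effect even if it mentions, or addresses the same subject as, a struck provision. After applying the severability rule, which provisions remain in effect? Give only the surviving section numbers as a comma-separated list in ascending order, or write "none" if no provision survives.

Paragraph 4 is struck. Paragraph 7 merely fixes the judicial-review right for Paragraph 4; with Paragraph 4 gone it has nothing to operate on and falls away. Although Paragraph 2 refers to Paragraph 7, its operative terms do not depend on Paragraph 7, so it remains in effect. Paragraph 6 declares Paragraph 1, Paragraph 4, and Paragraph 7 mutually dependent; since one of them has fallen, all of them are of no effect. That brings down Paragraph 1 as well. The remainder continues in force under Paragraph 6. Paragraph 2, Paragraph 3, Paragraph 5, and Paragraph 6 remain in effect.

2, 3, 5, 6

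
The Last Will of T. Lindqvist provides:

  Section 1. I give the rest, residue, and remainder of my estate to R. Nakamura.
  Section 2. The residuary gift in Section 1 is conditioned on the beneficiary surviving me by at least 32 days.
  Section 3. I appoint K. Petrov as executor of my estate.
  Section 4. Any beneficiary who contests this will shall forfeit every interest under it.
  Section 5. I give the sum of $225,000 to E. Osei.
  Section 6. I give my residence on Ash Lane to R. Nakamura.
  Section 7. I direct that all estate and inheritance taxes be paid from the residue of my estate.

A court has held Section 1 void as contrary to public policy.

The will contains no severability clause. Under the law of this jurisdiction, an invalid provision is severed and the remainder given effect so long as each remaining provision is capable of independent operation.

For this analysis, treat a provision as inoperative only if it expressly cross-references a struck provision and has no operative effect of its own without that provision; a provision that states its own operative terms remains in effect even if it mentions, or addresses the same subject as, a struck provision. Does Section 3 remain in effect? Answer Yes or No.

Yes

Section 1 is struck. Section 2 merely fixes the survivorship condition on Section 1; with Section 1 gone it has nothing to operate on and falls away. With no severability clause, the stated default rule severs what cannot stand and enforces each remaining provision that can operate on its own. That leaves Section 3, Section 4, Section 5, Section 6, and Section 7 in effect. Section 3 is among the surviving provisions, so the answer is yes.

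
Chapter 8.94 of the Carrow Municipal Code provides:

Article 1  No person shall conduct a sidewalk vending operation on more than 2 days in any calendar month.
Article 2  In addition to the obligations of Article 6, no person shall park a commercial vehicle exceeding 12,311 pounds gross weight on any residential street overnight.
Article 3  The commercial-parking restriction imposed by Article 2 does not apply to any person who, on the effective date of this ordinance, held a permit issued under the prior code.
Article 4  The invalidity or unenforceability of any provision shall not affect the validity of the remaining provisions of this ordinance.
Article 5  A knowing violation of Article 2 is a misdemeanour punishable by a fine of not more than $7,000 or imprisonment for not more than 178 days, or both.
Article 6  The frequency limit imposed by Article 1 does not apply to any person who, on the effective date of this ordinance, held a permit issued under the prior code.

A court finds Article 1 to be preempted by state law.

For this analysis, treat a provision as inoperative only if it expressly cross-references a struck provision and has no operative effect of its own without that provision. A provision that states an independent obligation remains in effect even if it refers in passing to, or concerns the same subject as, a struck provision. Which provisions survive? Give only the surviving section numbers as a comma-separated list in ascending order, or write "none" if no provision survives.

2, 3, 4, 5

Article 1 is struck. Article 6 has no operative effect of its own apart from Article 1 and is therefore inoperative. Article 2 mentions Article 6 but its own obligation stands independently of Article 6, so Article 2 is not affected. Article 4 is a severability clause and preserves every provision that can still be given independent effect. That leaves Article 2, Article 3, Article 4, and Article 5 in effect.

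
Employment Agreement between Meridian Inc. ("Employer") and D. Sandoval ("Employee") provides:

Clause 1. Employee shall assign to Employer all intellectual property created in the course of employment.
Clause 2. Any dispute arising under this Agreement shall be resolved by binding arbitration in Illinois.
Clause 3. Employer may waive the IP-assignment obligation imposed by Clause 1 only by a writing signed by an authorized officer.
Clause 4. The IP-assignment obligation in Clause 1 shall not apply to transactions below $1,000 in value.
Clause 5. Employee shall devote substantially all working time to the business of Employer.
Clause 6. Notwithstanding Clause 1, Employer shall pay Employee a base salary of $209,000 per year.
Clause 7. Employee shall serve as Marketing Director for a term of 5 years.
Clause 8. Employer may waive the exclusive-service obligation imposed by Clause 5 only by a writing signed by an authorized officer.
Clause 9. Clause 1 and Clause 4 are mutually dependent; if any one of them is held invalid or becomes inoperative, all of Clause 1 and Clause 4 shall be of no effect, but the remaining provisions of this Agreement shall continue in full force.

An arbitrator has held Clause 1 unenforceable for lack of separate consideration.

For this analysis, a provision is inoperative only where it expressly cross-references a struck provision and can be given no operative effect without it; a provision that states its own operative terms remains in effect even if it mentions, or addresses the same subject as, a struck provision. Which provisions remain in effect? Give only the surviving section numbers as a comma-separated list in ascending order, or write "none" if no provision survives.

Clause 1 is struck. Clause 3 operates only by reference to Clause 1, so it falls with Clause 1. Clause 4 does nothing except set the carve-out from the IP-assignment obligation by reference to Clause 1; with Clause 1 gone it has no independent effect and is inoperative. Clause 6 mentions Clause 1 but its own obligation stands independently of Clause 1, so Clause 6 is not affected. Clause 9 declares Clause 1 and Clause 4 mutually dependent; since one of them has fallen, all of them are of no effect. The remainder continues in force under Clause 9. That leaves Clause 2, Clause 5, Clause 6, Clause 7, Clause 8, and Clause 9 in effect.

2, 5, 6, 7, 8, 9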